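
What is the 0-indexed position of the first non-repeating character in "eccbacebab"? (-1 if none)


Input: eccbacebab
Character frequencies:
  'a': 2
  'b': 3
  'c': 3
  'e': 2
Scanning left to right for freq == 1:
  Position 0 ('e'): freq=2, skip
  Position 1 ('c'): freq=3, skip
  Position 2 ('c'): freq=3, skip
  Position 3 ('b'): freq=3, skip
  Position 4 ('a'): freq=2, skip
  Position 5 ('c'): freq=3, skip
  Position 6 ('e'): freq=2, skip
  Position 7 ('b'): freq=3, skip
  Position 8 ('a'): freq=2, skip
  Position 9 ('b'): freq=3, skip
  No unique character found => answer = -1

-1


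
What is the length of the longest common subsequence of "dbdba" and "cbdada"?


LCS of "dbdba" and "cbdada"
DP table:
           c    b    d    a    d    a
      0    0    0    0    0    0    0
  d   0    0    0    1    1    1    1
  b   0    0    1    1    1    1    1
  d   0    0    1    2    2    2    2
  b   0    0    1    2    2    2    2
  a   0    0    1    2    3    3    3
LCS length = dp[5][6] = 3

3


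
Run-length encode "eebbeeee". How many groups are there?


Input: eebbeeee
Scanning for consecutive runs:
  Group 1: 'e' x 2 (positions 0-1)
  Group 2: 'b' x 2 (positions 2-3)
  Group 3: 'e' x 4 (positions 4-7)
Total groups: 3

3


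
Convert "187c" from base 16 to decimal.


Input: "187c" in base 16
Positional expansion:
  Digit '1' (value 1) x 16^3 = 4096
  Digit '8' (value 8) x 16^2 = 2048
  Digit '7' (value 7) x 16^1 = 112
  Digit 'c' (value 12) x 16^0 = 12
Sum = 6268

6268


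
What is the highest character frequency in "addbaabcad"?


Input: addbaabcad
Character counts:
  'a': 4
  'b': 2
  'c': 1
  'd': 3
Maximum frequency: 4

4


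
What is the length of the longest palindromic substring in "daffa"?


Input: "daffa"
Checking substrings for palindromes:
  [1:5] "affa" (len 4) => palindrome
  [2:4] "ff" (len 2) => palindrome
Longest palindromic substring: "affa" with length 4

4


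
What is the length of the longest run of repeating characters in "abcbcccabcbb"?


Input: "abcbcccabcbb"
Scanning for longest run:
  Position 1 ('b'): new char, reset run to 1
  Position 2 ('c'): new char, reset run to 1
  Position 3 ('b'): new char, reset run to 1
  Position 4 ('c'): new char, reset run to 1
  Position 5 ('c'): continues run of 'c', length=2
  Position 6 ('c'): continues run of 'c', length=3
  Position 7 ('a'): new char, reset run to 1
  Position 8 ('b'): new char, reset run to 1
  Position 9 ('c'): new char, reset run to 1
  Position 10 ('b'): new char, reset run to 1
  Position 11 ('b'): continues run of 'b', length=2
Longest run: 'c' with length 3

3


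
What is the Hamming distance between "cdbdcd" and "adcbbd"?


Comparing "cdbdcd" and "adcbbd" position by position:
  Position 0: 'c' vs 'a' => differ
  Position 1: 'd' vs 'd' => same
  Position 2: 'b' vs 'c' => differ
  Position 3: 'd' vs 'b' => differ
  Position 4: 'c' vs 'b' => differ
  Position 5: 'd' vs 'd' => same
Total differences (Hamming distance): 4

4


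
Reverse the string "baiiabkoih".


Input: baiiabkoih
Reading characters right to left:
  Position 9: 'h'
  Position 8: 'i'
  Position 7: 'o'
  Position 6: 'k'
  Position 5: 'b'
  Position 4: 'a'
  Position 3: 'i'
  Position 2: 'i'
  Position 1: 'a'
  Position 0: 'b'
Reversed: hiokbaiiab

hiokbaiiab


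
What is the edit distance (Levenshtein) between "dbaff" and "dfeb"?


Computing edit distance: "dbaff" -> "dfeb"
DP table:
           d    f    e    b
      0    1    2    3    4
  d   1    0    1    2    3
  b   2    1    1    2    2
  a   3    2    2    2    3
  f   4    3    2    3    3
  f   5    4    3    3    4
Edit distance = dp[5][4] = 4

4


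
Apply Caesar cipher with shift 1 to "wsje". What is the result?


Caesar cipher: shift "wsje" by 1
  'w' (pos 22) + 1 = pos 23 = 'x'
  's' (pos 18) + 1 = pos 19 = 't'
  'j' (pos 9) + 1 = pos 10 = 'k'
  'e' (pos 4) + 1 = pos 5 = 'f'
Result: xtkf

xtkf


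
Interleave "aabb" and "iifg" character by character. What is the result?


Interleaving "aabb" and "iifg":
  Position 0: 'a' from first, 'i' from second => "ai"
  Position 1: 'a' from first, 'i' from second => "ai"
  Position 2: 'b' from first, 'f' from second => "bf"
  Position 3: 'b' from first, 'g' from second => "bg"
Result: aiaibfbg

aiaibfbg


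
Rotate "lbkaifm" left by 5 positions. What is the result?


Input: "lbkaifm", rotate left by 5
First 5 characters: "lbkai"
Remaining characters: "fm"
Concatenate remaining + first: "fm" + "lbkai" = "fmlbkai"

fmlbkai


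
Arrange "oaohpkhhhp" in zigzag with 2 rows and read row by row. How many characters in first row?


Zigzag "oaohpkhhhp" into 2 rows:
Placing characters:
  'o' => row 0
  'a' => row 1
  'o' => row 0
  'h' => row 1
  'p' => row 0
  'k' => row 1
  'h' => row 0
  'h' => row 1
  'h' => row 0
  'p' => row 1
Rows:
  Row 0: "oophh"
  Row 1: "ahkhp"
First row length: 5

5


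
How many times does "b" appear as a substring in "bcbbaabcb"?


Searching for "b" in "bcbbaabcb"
Scanning each position:
  Position 0: "b" => MATCH
  Position 1: "c" => no
  Position 2: "b" => MATCH
  Position 3: "b" => MATCH
  Position 4: "a" => no
  Position 5: "a" => no
  Position 6: "b" => MATCH
  Position 7: "c" => no
  Position 8: "b" => MATCH
Total occurrences: 5

5


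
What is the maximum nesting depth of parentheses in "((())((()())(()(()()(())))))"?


Input: "((())((()())(()(()()(())))))"
Tracking depth:
  Position 0 '(': depth becomes 1
  Position 1 '(': depth becomes 2
  Position 2 '(': depth becomes 3
  Position 3 ')': depth becomes 2
  Position 4 ')': depth becomes 1
  Position 5 '(': depth becomes 2
  Position 6 '(': depth becomes 3
  Position 7 '(': depth becomes 4
  Position 8 ')': depth becomes 3
  Position 9 '(': depth becomes 4
  Position 10 ')': depth becomes 3
  Position 11 ')': depth becomes 2
  Position 12 '(': depth becomes 3
  Position 13 '(': depth becomes 4
  Position 14 ')': depth becomes 3
  Position 15 '(': depth becomes 4
  Position 16 '(': depth becomes 5
  Position 17 ')': depth becomes 4
  Position 18 '(': depth becomes 5
  Position 19 ')': depth becomes 4
  Position 20 '(': depth becomes 5
  Position 21 '(': depth becomes 6
  Position 22 ')': depth becomes 5
  Position 23 ')': depth becomes 4
  Position 24 ')': depth becomes 3
  Position 25 ')': depth becomes 2
  Position 26 ')': depth becomes 1
  Position 27 ')': depth becomes 0
Maximum depth reached: 6

6


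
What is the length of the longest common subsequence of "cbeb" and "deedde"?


LCS of "cbeb" and "deedde"
DP table:
           d    e    e    d    d    e
      0    0    0    0    0    0    0
  c   0    0    0    0    0    0    0
  b   0    0    0    0    0    0    0
  e   0    0    1    1    1    1    1
  b   0    0    1    1    1    1    1
LCS length = dp[4][6] = 1

1


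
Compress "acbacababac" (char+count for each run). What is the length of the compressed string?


Input: acbacababac
Runs:
  'a' x 1 => "a1"
  'c' x 1 => "c1"
  'b' x 1 => "b1"
  'a' x 1 => "a1"
  'c' x 1 => "c1"
  'a' x 1 => "a1"
  'b' x 1 => "b1"
  'a' x 1 => "a1"
  'b' x 1 => "b1"
  'a' x 1 => "a1"
  'c' x 1 => "c1"
Compressed: "a1c1b1a1c1a1b1a1b1a1c1"
Compressed length: 22

22


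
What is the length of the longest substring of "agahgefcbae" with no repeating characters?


Input: "agahgefcbae"
Sliding window (track last position of each char):
  Position 0 ('a'): window [0,0] length 1 -- new best
  Position 1 ('g'): window [0,1] length 2 -- new best
  Position 2 ('a'): repeat (last at 0), move window start to 1
  Position 2 ('a'): window [1,2] length 2
  Position 3 ('h'): window [1,3] length 3 -- new best
  Position 4 ('g'): repeat (last at 1), move window start to 2
  Position 4 ('g'): window [2,4] length 3
  Position 5 ('e'): window [2,5] length 4 -- new best
  Position 6 ('f'): window [2,6] length 5 -- new best
  Position 7 ('c'): window [2,7] length 6 -- new best
  Position 8 ('b'): window [2,8] length 7 -- new best
  Position 9 ('a'): repeat (last at 2), move window start to 3
  Position 9 ('a'): window [3,9] length 7
  Position 10 ('e'): repeat (last at 5), move window start to 6
  Position 10 ('e'): window [6,10] length 5
Longest substring with no repeats: "ahgefcb" with length 7

7


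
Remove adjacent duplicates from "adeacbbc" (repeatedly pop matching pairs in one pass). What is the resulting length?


Input: adeacbbc
Stack-based adjacent duplicate removal:
  Read 'a': push. Stack: a
  Read 'd': push. Stack: ad
  Read 'e': push. Stack: ade
  Read 'a': push. Stack: adea
  Read 'c': push. Stack: adeac
  Read 'b': push. Stack: adeacb
  Read 'b': matches stack top 'b' => pop. Stack: adeac
  Read 'c': matches stack top 'c' => pop. Stack: adea
Final stack: "adea" (length 4)

4


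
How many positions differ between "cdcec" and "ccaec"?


Comparing "cdcec" and "ccaec" position by position:
  Position 0: 'c' vs 'c' => same
  Position 1: 'd' vs 'c' => DIFFER
  Position 2: 'c' vs 'a' => DIFFER
  Position 3: 'e' vs 'e' => same
  Position 4: 'c' vs 'c' => same
Positions that differ: 2

2


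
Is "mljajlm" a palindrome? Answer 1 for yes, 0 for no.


Input: mljajlm
Reversed: mljajlm
  Compare pos 0 ('m') with pos 6 ('m'): match
  Compare pos 1 ('l') with pos 5 ('l'): match
  Compare pos 2 ('j') with pos 4 ('j'): match
Result: palindrome

1


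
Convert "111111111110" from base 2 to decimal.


Input: "111111111110" in base 2
Positional expansion:
  Digit '1' (value 1) x 2^11 = 2048
  Digit '1' (value 1) x 2^10 = 1024
  Digit '1' (value 1) x 2^9 = 512
  Digit '1' (value 1) x 2^8 = 256
  Digit '1' (value 1) x 2^7 = 128
  Digit '1' (value 1) x 2^6 = 64
  Digit '1' (value 1) x 2^5 = 32
  Digit '1' (value 1) x 2^4 = 16
  Digit '1' (value 1) x 2^3 = 8
  Digit '1' (value 1) x 2^2 = 4
  Digit '1' (value 1) x 2^1 = 2
  Digit '0' (value 0) x 2^0 = 0
Sum = 4094

4094


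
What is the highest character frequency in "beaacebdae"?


Input: beaacebdae
Character counts:
  'a': 3
  'b': 2
  'c': 1
  'd': 1
  'e': 3
Maximum frequency: 3

3


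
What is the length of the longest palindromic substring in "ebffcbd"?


Input: "ebffcbd"
Checking substrings for palindromes:
  [2:4] "ff" (len 2) => palindrome
Longest palindromic substring: "ff" with length 2

2


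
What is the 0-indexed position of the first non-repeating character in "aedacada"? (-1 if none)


Input: aedacada
Character frequencies:
  'a': 4
  'c': 1
  'd': 2
  'e': 1
Scanning left to right for freq == 1:
  Position 0 ('a'): freq=4, skip
  Position 1 ('e'): unique! => answer = 1

1


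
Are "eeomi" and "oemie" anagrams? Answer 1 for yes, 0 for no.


Strings: "eeomi", "oemie"
Sorted first:  eeimo
Sorted second: eeimo
Sorted forms match => anagrams

1


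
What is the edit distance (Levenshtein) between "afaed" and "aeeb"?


Computing edit distance: "afaed" -> "aeeb"
DP table:
           a    e    e    b
      0    1    2    3    4
  a   1    0    1    2    3
  f   2    1    1    2    3
  a   3    2    2    2    3
  e   4    3    2    2    3
  d   5    4    3    3    3
Edit distance = dp[5][4] = 3

3


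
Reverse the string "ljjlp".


Input: ljjlp
Reading characters right to left:
  Position 4: 'p'
  Position 3: 'l'
  Position 2: 'j'
  Position 1: 'j'
  Position 0: 'l'
Reversed: pljjl

pljjl


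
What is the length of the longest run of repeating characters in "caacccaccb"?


Input: "caacccaccb"
Scanning for longest run:
  Position 1 ('a'): new char, reset run to 1
  Position 2 ('a'): continues run of 'a', length=2
  Position 3 ('c'): new char, reset run to 1
  Position 4 ('c'): continues run of 'c', length=2
  Position 5 ('c'): continues run of 'c', length=3
  Position 6 ('a'): new char, reset run to 1
  Position 7 ('c'): new char, reset run to 1
  Position 8 ('c'): continues run of 'c', length=2
  Position 9 ('b'): new char, reset run to 1
Longest run: 'c' with length 3

3


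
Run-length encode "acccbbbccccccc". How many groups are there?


Input: acccbbbccccccc
Scanning for consecutive runs:
  Group 1: 'a' x 1 (positions 0-0)
  Group 2: 'c' x 3 (positions 1-3)
  Group 3: 'b' x 3 (positions 4-6)
  Group 4: 'c' x 7 (positions 7-13)
Total groups: 4

4


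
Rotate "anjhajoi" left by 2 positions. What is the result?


Input: "anjhajoi", rotate left by 2
First 2 characters: "an"
Remaining characters: "jhajoi"
Concatenate remaining + first: "jhajoi" + "an" = "jhajoian"

jhajoian


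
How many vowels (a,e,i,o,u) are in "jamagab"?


Input: jamagab
Checking each character:
  'j' at position 0: consonant
  'a' at position 1: vowel (running total: 1)
  'm' at position 2: consonant
  'a' at position 3: vowel (running total: 2)
  'g' at position 4: consonant
  'a' at position 5: vowel (running total: 3)
  'b' at position 6: consonant
Total vowels: 3

3


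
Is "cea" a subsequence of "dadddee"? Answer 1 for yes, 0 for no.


Check if "cea" is a subsequence of "dadddee"
Greedy scan:
  Position 0 ('d'): no match needed
  Position 1 ('a'): no match needed
  Position 2 ('d'): no match needed
  Position 3 ('d'): no match needed
  Position 4 ('d'): no match needed
  Position 5 ('e'): no match needed
  Position 6 ('e'): no match needed
Only matched 0/3 characters => not a subsequence

0


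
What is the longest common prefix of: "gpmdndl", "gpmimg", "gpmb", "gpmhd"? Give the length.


Words: gpmdndl, gpmimg, gpmb, gpmhd
  Position 0: all 'g' => match
  Position 1: all 'p' => match
  Position 2: all 'm' => match
  Position 3: ('d', 'i', 'b', 'h') => mismatch, stop
LCP = "gpm" (length 3)

3


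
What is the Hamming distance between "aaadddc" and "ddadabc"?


Comparing "aaadddc" and "ddadabc" position by position:
  Position 0: 'a' vs 'd' => differ
  Position 1: 'a' vs 'd' => differ
  Position 2: 'a' vs 'a' => same
  Position 3: 'd' vs 'd' => same
  Position 4: 'd' vs 'a' => differ
  Position 5: 'd' vs 'b' => differ
  Position 6: 'c' vs 'c' => same
Total differences (Hamming distance): 4

4


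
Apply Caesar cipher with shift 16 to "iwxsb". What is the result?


Caesar cipher: shift "iwxsb" by 16
  'i' (pos 8) + 16 = pos 24 = 'y'
  'w' (pos 22) + 16 = pos 12 = 'm'
  'x' (pos 23) + 16 = pos 13 = 'n'
  's' (pos 18) + 16 = pos 8 = 'i'
  'b' (pos 1) + 16 = pos 17 = 'r'
Result: ymnir

ymnir


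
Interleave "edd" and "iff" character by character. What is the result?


Interleaving "edd" and "iff":
  Position 0: 'e' from first, 'i' from second => "ei"
  Position 1: 'd' from first, 'f' from second => "df"
  Position 2: 'd' from first, 'f' from second => "df"
Result: eidfdf

eidfdf


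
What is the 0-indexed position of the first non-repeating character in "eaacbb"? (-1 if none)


Input: eaacbb
Character frequencies:
  'a': 2
  'b': 2
  'c': 1
  'e': 1
Scanning left to right for freq == 1:
  Position 0 ('e'): unique! => answer = 0

0


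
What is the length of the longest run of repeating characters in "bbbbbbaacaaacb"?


Input: "bbbbbbaacaaacb"
Scanning for longest run:
  Position 1 ('b'): continues run of 'b', length=2
  Position 2 ('b'): continues run of 'b', length=3
  Position 3 ('b'): continues run of 'b', length=4
  Position 4 ('b'): continues run of 'b', length=5
  Position 5 ('b'): continues run of 'b', length=6
  Position 6 ('a'): new char, reset run to 1
  Position 7 ('a'): continues run of 'a', length=2
  Position 8 ('c'): new char, reset run to 1
  Position 9 ('a'): new char, reset run to 1
  Position 10 ('a'): continues run of 'a', length=2
  Position 11 ('a'): continues run of 'a', length=3
  Position 12 ('c'): new char, reset run to 1
  Position 13 ('b'): new char, reset run to 1
Longest run: 'b' with length 6

6


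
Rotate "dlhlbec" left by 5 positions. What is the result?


Input: "dlhlbec", rotate left by 5
First 5 characters: "dlhlb"
Remaining characters: "ec"
Concatenate remaining + first: "ec" + "dlhlb" = "ecdlhlb"

ecdlhlb


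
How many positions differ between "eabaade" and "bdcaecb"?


Comparing "eabaade" and "bdcaecb" position by position:
  Position 0: 'e' vs 'b' => DIFFER
  Position 1: 'a' vs 'd' => DIFFER
  Position 2: 'b' vs 'c' => DIFFER
  Position 3: 'a' vs 'a' => same
  Position 4: 'a' vs 'e' => DIFFER
  Position 5: 'd' vs 'c' => DIFFER
  Position 6: 'e' vs 'b' => DIFFER
Positions that differ: 6

6


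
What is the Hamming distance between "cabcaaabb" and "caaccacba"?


Comparing "cabcaaabb" and "caaccacba" position by position:
  Position 0: 'c' vs 'c' => same
  Position 1: 'a' vs 'a' => same
  Position 2: 'b' vs 'a' => differ
  Position 3: 'c' vs 'c' => same
  Position 4: 'a' vs 'c' => differ
  Position 5: 'a' vs 'a' => same
  Position 6: 'a' vs 'c' => differ
  Position 7: 'b' vs 'b' => same
  Position 8: 'b' vs 'a' => differ
Total differences (Hamming distance): 4

4


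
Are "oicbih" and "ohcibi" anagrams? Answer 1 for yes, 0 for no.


Strings: "oicbih", "ohcibi"
Sorted first:  bchiio
Sorted second: bchiio
Sorted forms match => anagrams

1


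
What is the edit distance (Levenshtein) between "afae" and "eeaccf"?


Computing edit distance: "afae" -> "eeaccf"
DP table:
           e    e    a    c    c    f
      0    1    2    3    4    5    6
  a   1    1    2    2    3    4    5
  f   2    2    2    3    3    4    4
  a   3    3    3    2    3    4    5
  e   4    3    3    3    3    4    5
Edit distance = dp[4][6] = 5

5


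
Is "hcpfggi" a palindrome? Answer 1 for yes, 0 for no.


Input: hcpfggi
Reversed: iggfpch
  Compare pos 0 ('h') with pos 6 ('i'): MISMATCH
  Compare pos 1 ('c') with pos 5 ('g'): MISMATCH
  Compare pos 2 ('p') with pos 4 ('g'): MISMATCH
Result: not a palindrome

0


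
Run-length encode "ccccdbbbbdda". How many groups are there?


Input: ccccdbbbbdda
Scanning for consecutive runs:
  Group 1: 'c' x 4 (positions 0-3)
  Group 2: 'd' x 1 (positions 4-4)
  Group 3: 'b' x 4 (positions 5-8)
  Group 4: 'd' x 2 (positions 9-10)
  Group 5: 'a' x 1 (positions 11-11)
Total groups: 5

5


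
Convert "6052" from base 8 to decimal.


Input: "6052" in base 8
Positional expansion:
  Digit '6' (value 6) x 8^3 = 3072
  Digit '0' (value 0) x 8^2 = 0
  Digit '5' (value 5) x 8^1 = 40
  Digit '2' (value 2) x 8^0 = 2
Sum = 3114

3114


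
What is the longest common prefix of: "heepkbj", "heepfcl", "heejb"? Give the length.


Words: heepkbj, heepfcl, heejb
  Position 0: all 'h' => match
  Position 1: all 'e' => match
  Position 2: all 'e' => match
  Position 3: ('p', 'p', 'j') => mismatch, stop
LCP = "hee" (length 3)

3


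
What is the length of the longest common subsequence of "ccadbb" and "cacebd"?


LCS of "ccadbb" and "cacebd"
DP table:
           c    a    c    e    b    d
      0    0    0    0    0    0    0
  c   0    1    1    1    1    1    1
  c   0    1    1    2    2    2    2
  a   0    1    2    2    2    2    2
  d   0    1    2    2    2    2    3
  b   0    1    2    2    2    3    3
  b   0    1    2    2    2    3    3
LCS length = dp[6][6] = 3

3


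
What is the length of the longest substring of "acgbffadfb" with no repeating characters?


Input: "acgbffadfb"
Sliding window (track last position of each char):
  Position 0 ('a'): window [0,0] length 1 -- new best
  Position 1 ('c'): window [0,1] length 2 -- new best
  Position 2 ('g'): window [0,2] length 3 -- new best
  Position 3 ('b'): window [0,3] length 4 -- new best
  Position 4 ('f'): window [0,4] length 5 -- new best
  Position 5 ('f'): repeat (last at 4), move window start to 5
  Position 5 ('f'): window [5,5] length 1
  Position 6 ('a'): window [5,6] length 2
  Position 7 ('d'): window [5,7] length 3
  Position 8 ('f'): repeat (last at 5), move window start to 6
  Position 8 ('f'): window [6,8] length 3
  Position 9 ('b'): window [6,9] length 4
Longest substring with no repeats: "acgbf" with length 5

5


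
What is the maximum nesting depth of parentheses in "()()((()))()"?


Input: "()()((()))()"
Tracking depth:
  Position 0 '(': depth becomes 1
  Position 1 ')': depth becomes 0
  Position 2 '(': depth becomes 1
  Position 3 ')': depth becomes 0
  Position 4 '(': depth becomes 1
  Position 5 '(': depth becomes 2
  Position 6 '(': depth becomes 3
  Position 7 ')': depth becomes 2
  Position 8 ')': depth becomes 1
  Position 9 ')': depth becomes 0
  Position 10 '(': depth becomes 1
  Position 11 ')': depth becomes 0
Maximum depth reached: 3

3


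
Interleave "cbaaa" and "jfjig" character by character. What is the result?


Interleaving "cbaaa" and "jfjig":
  Position 0: 'c' from first, 'j' from second => "cj"
  Position 1: 'b' from first, 'f' from second => "bf"
  Position 2: 'a' from first, 'j' from second => "aj"
  Position 3: 'a' from first, 'i' from second => "ai"
  Position 4: 'a' from first, 'g' from second => "ag"
Result: cjbfajaiag

cjbfajaiag


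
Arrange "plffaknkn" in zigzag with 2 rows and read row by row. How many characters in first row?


Zigzag "plffaknkn" into 2 rows:
Placing characters:
  'p' => row 0
  'l' => row 1
  'f' => row 0
  'f' => row 1
  'a' => row 0
  'k' => row 1
  'n' => row 0
  'k' => row 1
  'n' => row 0
Rows:
  Row 0: "pfann"
  Row 1: "lfkk"
First row length: 5

5


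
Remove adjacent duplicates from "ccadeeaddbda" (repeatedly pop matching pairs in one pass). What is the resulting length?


Input: ccadeeaddbda
Stack-based adjacent duplicate removal:
  Read 'c': push. Stack: c
  Read 'c': matches stack top 'c' => pop. Stack: (empty)
  Read 'a': push. Stack: a
  Read 'd': push. Stack: ad
  Read 'e': push. Stack: ade
  Read 'e': matches stack top 'e' => pop. Stack: ad
  Read 'a': push. Stack: ada
  Read 'd': push. Stack: adad
  Read 'd': matches stack top 'd' => pop. Stack: ada
  Read 'b': push. Stack: adab
  Read 'd': push. Stack: adabd
  Read 'a': push. Stack: adabda
Final stack: "adabda" (length 6)

6


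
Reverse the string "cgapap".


Input: cgapap
Reading characters right to left:
  Position 5: 'p'
  Position 4: 'a'
  Position 3: 'p'
  Position 2: 'a'
  Position 1: 'g'
  Position 0: 'c'
Reversed: papagc

papagc


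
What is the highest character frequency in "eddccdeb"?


Input: eddccdeb
Character counts:
  'b': 1
  'c': 2
  'd': 3
  'e': 2
Maximum frequency: 3

3


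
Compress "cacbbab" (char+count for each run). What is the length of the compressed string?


Input: cacbbab
Runs:
  'c' x 1 => "c1"
  'a' x 1 => "a1"
  'c' x 1 => "c1"
  'b' x 2 => "b2"
  'a' x 1 => "a1"
  'b' x 1 => "b1"
Compressed: "c1a1c1b2a1b1"
Compressed length: 12

12


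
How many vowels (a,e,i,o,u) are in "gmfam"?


Input: gmfam
Checking each character:
  'g' at position 0: consonant
  'm' at position 1: consonant
  'f' at position 2: consonant
  'a' at position 3: vowel (running total: 1)
  'm' at position 4: consonant
Total vowels: 1

1


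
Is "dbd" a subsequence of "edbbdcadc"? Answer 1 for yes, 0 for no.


Check if "dbd" is a subsequence of "edbbdcadc"
Greedy scan:
  Position 0 ('e'): no match needed
  Position 1 ('d'): matches sub[0] = 'd'
  Position 2 ('b'): matches sub[1] = 'b'
  Position 3 ('b'): no match needed
  Position 4 ('d'): matches sub[2] = 'd'
  Position 5 ('c'): no match needed
  Position 6 ('a'): no match needed
  Position 7 ('d'): no match needed
  Position 8 ('c'): no match needed
All 3 characters matched => is a subsequence

1


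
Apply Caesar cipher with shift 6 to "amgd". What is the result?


Caesar cipher: shift "amgd" by 6
  'a' (pos 0) + 6 = pos 6 = 'g'
  'm' (pos 12) + 6 = pos 18 = 's'
  'g' (pos 6) + 6 = pos 12 = 'm'
  'd' (pos 3) + 6 = pos 9 = 'j'
Result: gsmj

gsmj


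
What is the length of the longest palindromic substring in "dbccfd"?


Input: "dbccfd"
Checking substrings for palindromes:
  [2:4] "cc" (len 2) => palindrome
Longest palindromic substring: "cc" with length 2

2


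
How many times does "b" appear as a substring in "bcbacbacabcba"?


Searching for "b" in "bcbacbacabcba"
Scanning each position:
  Position 0: "b" => MATCH
  Position 1: "c" => no
  Position 2: "b" => MATCH
  Position 3: "a" => no
  Position 4: "c" => no
  Position 5: "b" => MATCH
  Position 6: "a" => no
  Position 7: "c" => no
  Position 8: "a" => no
  Position 9: "b" => MATCH
  Position 10: "c" => no
  Position 11: "b" => MATCH
  Position 12: "a" => no
Total occurrences: 5

5


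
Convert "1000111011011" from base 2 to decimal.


Input: "1000111011011" in base 2
Positional expansion:
  Digit '1' (value 1) x 2^12 = 4096
  Digit '0' (value 0) x 2^11 = 0
  Digit '0' (value 0) x 2^10 = 0
  Digit '0' (value 0) x 2^9 = 0
  Digit '1' (value 1) x 2^8 = 256
  Digit '1' (value 1) x 2^7 = 128
  Digit '1' (value 1) x 2^6 = 64
  Digit '0' (value 0) x 2^5 = 0
  Digit '1' (value 1) x 2^4 = 16
  Digit '1' (value 1) x 2^3 = 8
  Digit '0' (value 0) x 2^2 = 0
  Digit '1' (value 1) x 2^1 = 2
  Digit '1' (value 1) x 2^0 = 1
Sum = 4571

4571


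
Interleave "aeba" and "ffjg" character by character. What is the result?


Interleaving "aeba" and "ffjg":
  Position 0: 'a' from first, 'f' from second => "af"
  Position 1: 'e' from first, 'f' from second => "ef"
  Position 2: 'b' from first, 'j' from second => "bj"
  Position 3: 'a' from first, 'g' from second => "ag"
Result: afefbjag

afefbjag


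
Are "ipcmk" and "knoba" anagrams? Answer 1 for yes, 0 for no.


Strings: "ipcmk", "knoba"
Sorted first:  cikmp
Sorted second: abkno
Differ at position 0: 'c' vs 'a' => not anagrams

0


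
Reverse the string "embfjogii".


Input: embfjogii
Reading characters right to left:
  Position 8: 'i'
  Position 7: 'i'
  Position 6: 'g'
  Position 5: 'o'
  Position 4: 'j'
  Position 3: 'f'
  Position 2: 'b'
  Position 1: 'm'
  Position 0: 'e'
Reversed: iigojfbme

iigojfbme


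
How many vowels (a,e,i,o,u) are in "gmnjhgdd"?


Input: gmnjhgdd
Checking each character:
  'g' at position 0: consonant
  'm' at position 1: consonant
  'n' at position 2: consonant
  'j' at position 3: consonant
  'h' at position 4: consonant
  'g' at position 5: consonant
  'd' at position 6: consonant
  'd' at position 7: consonant
Total vowels: 0

0


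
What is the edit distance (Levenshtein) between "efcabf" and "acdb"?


Computing edit distance: "efcabf" -> "acdb"
DP table:
           a    c    d    b
      0    1    2    3    4
  e   1    1    2    3    4
  f   2    2    2    3    4
  c   3    3    2    3    4
  a   4    3    3    3    4
  b   5    4    4    4    3
  f   6    5    5    5    4
Edit distance = dp[6][4] = 4

4


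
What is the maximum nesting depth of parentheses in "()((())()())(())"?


Input: "()((())()())(())"
Tracking depth:
  Position 0 '(': depth becomes 1
  Position 1 ')': depth becomes 0
  Position 2 '(': depth becomes 1
  Position 3 '(': depth becomes 2
  Position 4 '(': depth becomes 3
  Position 5 ')': depth becomes 2
  Position 6 ')': depth becomes 1
  Position 7 '(': depth becomes 2
  Position 8 ')': depth becomes 1
  Position 9 '(': depth becomes 2
  Position 10 ')': depth becomes 1
  Position 11 ')': depth becomes 0
  Position 12 '(': depth becomes 1
  Position 13 '(': depth becomes 2
  Position 14 ')': depth becomes 1
  Position 15 ')': depth becomes 0
Maximum depth reached: 3

3


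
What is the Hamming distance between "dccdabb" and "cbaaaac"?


Comparing "dccdabb" and "cbaaaac" position by position:
  Position 0: 'd' vs 'c' => differ
  Position 1: 'c' vs 'b' => differ
  Position 2: 'c' vs 'a' => differ
  Position 3: 'd' vs 'a' => differ
  Position 4: 'a' vs 'a' => same
  Position 5: 'b' vs 'a' => differ
  Position 6: 'b' vs 'c' => differ
Total differences (Hamming distance): 6

6


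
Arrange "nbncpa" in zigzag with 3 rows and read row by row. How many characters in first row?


Zigzag "nbncpa" into 3 rows:
Placing characters:
  'n' => row 0
  'b' => row 1
  'n' => row 2
  'c' => row 1
  'p' => row 0
  'a' => row 1
Rows:
  Row 0: "np"
  Row 1: "bca"
  Row 2: "n"
First row length: 2

2


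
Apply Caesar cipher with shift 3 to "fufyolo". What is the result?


Caesar cipher: shift "fufyolo" by 3
  'f' (pos 5) + 3 = pos 8 = 'i'
  'u' (pos 20) + 3 = pos 23 = 'x'
  'f' (pos 5) + 3 = pos 8 = 'i'
  'y' (pos 24) + 3 = pos 1 = 'b'
  'o' (pos 14) + 3 = pos 17 = 'r'
  'l' (pos 11) + 3 = pos 14 = 'o'
  'o' (pos 14) + 3 = pos 17 = 'r'
Result: ixibror

ixibror


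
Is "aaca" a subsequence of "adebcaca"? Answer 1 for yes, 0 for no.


Check if "aaca" is a subsequence of "adebcaca"
Greedy scan:
  Position 0 ('a'): matches sub[0] = 'a'
  Position 1 ('d'): no match needed
  Position 2 ('e'): no match needed
  Position 3 ('b'): no match needed
  Position 4 ('c'): no match needed
  Position 5 ('a'): matches sub[1] = 'a'
  Position 6 ('c'): matches sub[2] = 'c'
  Position 7 ('a'): matches sub[3] = 'a'
All 4 characters matched => is a subsequence

1


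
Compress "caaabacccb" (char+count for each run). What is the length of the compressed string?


Input: caaabacccb
Runs:
  'c' x 1 => "c1"
  'a' x 3 => "a3"
  'b' x 1 => "b1"
  'a' x 1 => "a1"
  'c' x 3 => "c3"
  'b' x 1 => "b1"
Compressed: "c1a3b1a1c3b1"
Compressed length: 12

12


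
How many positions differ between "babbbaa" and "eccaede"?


Comparing "babbbaa" and "eccaede" position by position:
  Position 0: 'b' vs 'e' => DIFFER
  Position 1: 'a' vs 'c' => DIFFER
  Position 2: 'b' vs 'c' => DIFFER
  Position 3: 'b' vs 'a' => DIFFER
  Position 4: 'b' vs 'e' => DIFFER
  Position 5: 'a' vs 'd' => DIFFER
  Position 6: 'a' vs 'e' => DIFFER
Positions that differ: 7

7


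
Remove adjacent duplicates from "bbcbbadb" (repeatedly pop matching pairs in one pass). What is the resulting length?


Input: bbcbbadb
Stack-based adjacent duplicate removal:
  Read 'b': push. Stack: b
  Read 'b': matches stack top 'b' => pop. Stack: (empty)
  Read 'c': push. Stack: c
  Read 'b': push. Stack: cb
  Read 'b': matches stack top 'b' => pop. Stack: c
  Read 'a': push. Stack: ca
  Read 'd': push. Stack: cad
  Read 'b': push. Stack: cadb
Final stack: "cadb" (length 4)

4


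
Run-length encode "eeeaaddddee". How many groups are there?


Input: eeeaaddddee
Scanning for consecutive runs:
  Group 1: 'e' x 3 (positions 0-2)
  Group 2: 'a' x 2 (positions 3-4)
  Group 3: 'd' x 4 (positions 5-8)
  Group 4: 'e' x 2 (positions 9-10)
Total groups: 4

4


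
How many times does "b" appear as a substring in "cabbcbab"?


Searching for "b" in "cabbcbab"
Scanning each position:
  Position 0: "c" => no
  Position 1: "a" => no
  Position 2: "b" => MATCH
  Position 3: "b" => MATCH
  Position 4: "c" => no
  Position 5: "b" => MATCH
  Position 6: "a" => no
  Position 7: "b" => MATCH
Total occurrences: 4

4


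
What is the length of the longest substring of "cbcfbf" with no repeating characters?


Input: "cbcfbf"
Sliding window (track last position of each char):
  Position 0 ('c'): window [0,0] length 1 -- new best
  Position 1 ('b'): window [0,1] length 2 -- new best
  Position 2 ('c'): repeat (last at 0), move window start to 1
  Position 2 ('c'): window [1,2] length 2
  Position 3 ('f'): window [1,3] length 3 -- new best
  Position 4 ('b'): repeat (last at 1), move window start to 2
  Position 4 ('b'): window [2,4] length 3
  Position 5 ('f'): repeat (last at 3), move window start to 4
  Position 5 ('f'): window [4,5] length 2
Longest substring with no repeats: "bcf" with length 3

3


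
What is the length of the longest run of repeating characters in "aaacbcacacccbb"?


Input: "aaacbcacacccbb"
Scanning for longest run:
  Position 1 ('a'): continues run of 'a', length=2
  Position 2 ('a'): continues run of 'a', length=3
  Position 3 ('c'): new char, reset run to 1
  Position 4 ('b'): new char, reset run to 1
  Position 5 ('c'): new char, reset run to 1
  Position 6 ('a'): new char, reset run to 1
  Position 7 ('c'): new char, reset run to 1
  Position 8 ('a'): new char, reset run to 1
  Position 9 ('c'): new char, reset run to 1
  Position 10 ('c'): continues run of 'c', length=2
  Position 11 ('c'): continues run of 'c', length=3
  Position 12 ('b'): new char, reset run to 1
  Position 13 ('b'): continues run of 'b', length=2
Longest run: 'a' with length 3

3


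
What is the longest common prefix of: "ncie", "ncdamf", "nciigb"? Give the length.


Words: ncie, ncdamf, nciigb
  Position 0: all 'n' => match
  Position 1: all 'c' => match
  Position 2: ('i', 'd', 'i') => mismatch, stop
LCP = "nc" (length 2)

2


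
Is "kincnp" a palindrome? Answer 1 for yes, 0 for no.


Input: kincnp
Reversed: pncnik
  Compare pos 0 ('k') with pos 5 ('p'): MISMATCH
  Compare pos 1 ('i') with pos 4 ('n'): MISMATCH
  Compare pos 2 ('n') with pos 3 ('c'): MISMATCH
Result: not a palindrome

0


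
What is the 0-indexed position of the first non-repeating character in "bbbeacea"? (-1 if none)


Input: bbbeacea
Character frequencies:
  'a': 2
  'b': 3
  'c': 1
  'e': 2
Scanning left to right for freq == 1:
  Position 0 ('b'): freq=3, skip
  Position 1 ('b'): freq=3, skip
  Position 2 ('b'): freq=3, skip
  Position 3 ('e'): freq=2, skip
  Position 4 ('a'): freq=2, skip
  Position 5 ('c'): unique! => answer = 5

5


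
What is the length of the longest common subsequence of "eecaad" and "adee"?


LCS of "eecaad" and "adee"
DP table:
           a    d    e    e
      0    0    0    0    0
  e   0    0    0    1    1
  e   0    0    0    1    2
  c   0    0    0    1    2
  a   0    1    1    1    2
  a   0    1    1    1    2
  d   0    1    2    2    2
LCS length = dp[6][4] = 2

2


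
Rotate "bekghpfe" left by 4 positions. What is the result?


Input: "bekghpfe", rotate left by 4
First 4 characters: "bekg"
Remaining characters: "hpfe"
Concatenate remaining + first: "hpfe" + "bekg" = "hpfebekg"

hpfebekg


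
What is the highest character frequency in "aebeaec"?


Input: aebeaec
Character counts:
  'a': 2
  'b': 1
  'c': 1
  'e': 3
Maximum frequency: 3

3


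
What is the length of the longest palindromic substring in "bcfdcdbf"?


Input: "bcfdcdbf"
Checking substrings for palindromes:
  [3:6] "dcd" (len 3) => palindrome
Longest palindromic substring: "dcd" with length 3

3


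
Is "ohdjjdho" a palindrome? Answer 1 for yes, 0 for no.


Input: ohdjjdho
Reversed: ohdjjdho
  Compare pos 0 ('o') with pos 7 ('o'): match
  Compare pos 1 ('h') with pos 6 ('h'): match
  Compare pos 2 ('d') with pos 5 ('d'): match
  Compare pos 3 ('j') with pos 4 ('j'): match
Result: palindrome

1


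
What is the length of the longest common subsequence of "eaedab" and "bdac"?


LCS of "eaedab" and "bdac"
DP table:
           b    d    a    c
      0    0    0    0    0
  e   0    0    0    0    0
  a   0    0    0    1    1
  e   0    0    0    1    1
  d   0    0    1    1    1
  a   0    0    1    2    2
  b   0    1    1    2    2
LCS length = dp[6][4] = 2

2


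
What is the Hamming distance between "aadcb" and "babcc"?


Comparing "aadcb" and "babcc" position by position:
  Position 0: 'a' vs 'b' => differ
  Position 1: 'a' vs 'a' => same
  Position 2: 'd' vs 'b' => differ
  Position 3: 'c' vs 'c' => same
  Position 4: 'b' vs 'c' => differ
Total differences (Hamming distance): 3

3


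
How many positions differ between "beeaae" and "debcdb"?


Comparing "beeaae" and "debcdb" position by position:
  Position 0: 'b' vs 'd' => DIFFER
  Position 1: 'e' vs 'e' => same
  Position 2: 'e' vs 'b' => DIFFER
  Position 3: 'a' vs 'c' => DIFFER
  Position 4: 'a' vs 'd' => DIFFER
  Position 5: 'e' vs 'b' => DIFFER
Positions that differ: 5

5


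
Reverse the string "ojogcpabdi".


Input: ojogcpabdi
Reading characters right to left:
  Position 9: 'i'
  Position 8: 'd'
  Position 7: 'b'
  Position 6: 'a'
  Position 5: 'p'
  Position 4: 'c'
  Position 3: 'g'
  Position 2: 'o'
  Position 1: 'j'
  Position 0: 'o'
Reversed: idbapcgojo

idbapcgojo


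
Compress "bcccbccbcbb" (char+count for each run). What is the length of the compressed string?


Input: bcccbccbcbb
Runs:
  'b' x 1 => "b1"
  'c' x 3 => "c3"
  'b' x 1 => "b1"
  'c' x 2 => "c2"
  'b' x 1 => "b1"
  'c' x 1 => "c1"
  'b' x 2 => "b2"
Compressed: "b1c3b1c2b1c1b2"
Compressed length: 14

14


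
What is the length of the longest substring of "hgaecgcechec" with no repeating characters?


Input: "hgaecgcechec"
Sliding window (track last position of each char):
  Position 0 ('h'): window [0,0] length 1 -- new best
  Position 1 ('g'): window [0,1] length 2 -- new best
  Position 2 ('a'): window [0,2] length 3 -- new best
  Position 3 ('e'): window [0,3] length 4 -- new best
  Position 4 ('c'): window [0,4] length 5 -- new best
  Position 5 ('g'): repeat (last at 1), move window start to 2
  Position 5 ('g'): window [2,5] length 4
  Position 6 ('c'): repeat (last at 4), move window start to 5
  Position 6 ('c'): window [5,6] length 2
  Position 7 ('e'): window [5,7] length 3
  Position 8 ('c'): repeat (last at 6), move window start to 7
  Position 8 ('c'): window [7,8] length 2
  Position 9 ('h'): window [7,9] length 3
  Position 10 ('e'): repeat (last at 7), move window start to 8
  Position 10 ('e'): window [8,10] length 3
  Position 11 ('c'): repeat (last at 8), move window start to 9
  Position 11 ('c'): window [9,11] length 3
Longest substring with no repeats: "hgaec" with length 5

5


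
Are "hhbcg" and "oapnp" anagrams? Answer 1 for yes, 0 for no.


Strings: "hhbcg", "oapnp"
Sorted first:  bcghh
Sorted second: anopp
Differ at position 0: 'b' vs 'a' => not anagrams

0


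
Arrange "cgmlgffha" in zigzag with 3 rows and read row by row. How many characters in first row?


Zigzag "cgmlgffha" into 3 rows:
Placing characters:
  'c' => row 0
  'g' => row 1
  'm' => row 2
  'l' => row 1
  'g' => row 0
  'f' => row 1
  'f' => row 2
  'h' => row 1
  'a' => row 0
Rows:
  Row 0: "cga"
  Row 1: "glfh"
  Row 2: "mf"
First row length: 3

3


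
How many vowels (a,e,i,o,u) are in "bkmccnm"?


Input: bkmccnm
Checking each character:
  'b' at position 0: consonant
  'k' at position 1: consonant
  'm' at position 2: consonant
  'c' at position 3: consonant
  'c' at position 4: consonant
  'n' at position 5: consonant
  'm' at position 6: consonant
Total vowels: 0

0


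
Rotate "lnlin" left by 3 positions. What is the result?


Input: "lnlin", rotate left by 3
First 3 characters: "lnl"
Remaining characters: "in"
Concatenate remaining + first: "in" + "lnl" = "inlnl"

inlnl


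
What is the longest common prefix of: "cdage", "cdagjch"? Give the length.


Words: cdage, cdagjch
  Position 0: all 'c' => match
  Position 1: all 'd' => match
  Position 2: all 'a' => match
  Position 3: all 'g' => match
  Position 4: ('e', 'j') => mismatch, stop
LCP = "cdag" (length 4)

4


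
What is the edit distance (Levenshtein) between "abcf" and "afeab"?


Computing edit distance: "abcf" -> "afeab"
DP table:
           a    f    e    a    b
      0    1    2    3    4    5
  a   1    0    1    2    3    4
  b   2    1    1    2    3    3
  c   3    2    2    2    3    4
  f   4    3    2    3    3    4
Edit distance = dp[4][5] = 4

4


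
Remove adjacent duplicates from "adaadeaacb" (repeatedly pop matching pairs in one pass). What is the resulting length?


Input: adaadeaacb
Stack-based adjacent duplicate removal:
  Read 'a': push. Stack: a
  Read 'd': push. Stack: ad
  Read 'a': push. Stack: ada
  Read 'a': matches stack top 'a' => pop. Stack: ad
  Read 'd': matches stack top 'd' => pop. Stack: a
  Read 'e': push. Stack: ae
  Read 'a': push. Stack: aea
  Read 'a': matches stack top 'a' => pop. Stack: ae
  Read 'c': push. Stack: aec
  Read 'b': push. Stack: aecb
Final stack: "aecb" (length 4)

4


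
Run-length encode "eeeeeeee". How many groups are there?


Input: eeeeeeee
Scanning for consecutive runs:
  Group 1: 'e' x 8 (positions 0-7)
Total groups: 1

1


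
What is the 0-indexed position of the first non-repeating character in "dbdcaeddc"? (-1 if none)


Input: dbdcaeddc
Character frequencies:
  'a': 1
  'b': 1
  'c': 2
  'd': 4
  'e': 1
Scanning left to right for freq == 1:
  Position 0 ('d'): freq=4, skip
  Position 1 ('b'): unique! => answer = 1

1


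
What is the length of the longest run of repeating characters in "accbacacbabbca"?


Input: "accbacacbabbca"
Scanning for longest run:
  Position 1 ('c'): new char, reset run to 1
  Position 2 ('c'): continues run of 'c', length=2
  Position 3 ('b'): new char, reset run to 1
  Position 4 ('a'): new char, reset run to 1
  Position 5 ('c'): new char, reset run to 1
  Position 6 ('a'): new char, reset run to 1
  Position 7 ('c'): new char, reset run to 1
  Position 8 ('b'): new char, reset run to 1
  Position 9 ('a'): new char, reset run to 1
  Position 10 ('b'): new char, reset run to 1
  Position 11 ('b'): continues run of 'b', length=2
  Position 12 ('c'): new char, reset run to 1
  Position 13 ('a'): new char, reset run to 1
Longest run: 'c' with length 2

2
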